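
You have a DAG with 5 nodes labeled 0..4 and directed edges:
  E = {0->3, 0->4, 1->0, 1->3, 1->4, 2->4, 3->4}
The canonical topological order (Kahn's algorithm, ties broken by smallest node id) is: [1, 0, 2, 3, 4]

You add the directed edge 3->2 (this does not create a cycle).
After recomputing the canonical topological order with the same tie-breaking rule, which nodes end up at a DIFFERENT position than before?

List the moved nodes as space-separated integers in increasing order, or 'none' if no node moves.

Answer: 2 3

Derivation:
Old toposort: [1, 0, 2, 3, 4]
Added edge 3->2
Recompute Kahn (smallest-id tiebreak):
  initial in-degrees: [1, 0, 1, 2, 4]
  ready (indeg=0): [1]
  pop 1: indeg[0]->0; indeg[3]->1; indeg[4]->3 | ready=[0] | order so far=[1]
  pop 0: indeg[3]->0; indeg[4]->2 | ready=[3] | order so far=[1, 0]
  pop 3: indeg[2]->0; indeg[4]->1 | ready=[2] | order so far=[1, 0, 3]
  pop 2: indeg[4]->0 | ready=[4] | order so far=[1, 0, 3, 2]
  pop 4: no out-edges | ready=[] | order so far=[1, 0, 3, 2, 4]
New canonical toposort: [1, 0, 3, 2, 4]
Compare positions:
  Node 0: index 1 -> 1 (same)
  Node 1: index 0 -> 0 (same)
  Node 2: index 2 -> 3 (moved)
  Node 3: index 3 -> 2 (moved)
  Node 4: index 4 -> 4 (same)
Nodes that changed position: 2 3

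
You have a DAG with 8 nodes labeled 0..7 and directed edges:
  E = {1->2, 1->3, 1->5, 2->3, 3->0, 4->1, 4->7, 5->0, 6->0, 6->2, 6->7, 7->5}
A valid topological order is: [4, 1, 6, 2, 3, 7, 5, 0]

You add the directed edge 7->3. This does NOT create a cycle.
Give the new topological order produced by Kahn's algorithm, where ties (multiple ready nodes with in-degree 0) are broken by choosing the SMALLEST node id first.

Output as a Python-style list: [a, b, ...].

Answer: [4, 1, 6, 2, 7, 3, 5, 0]

Derivation:
Old toposort: [4, 1, 6, 2, 3, 7, 5, 0]
Added edge: 7->3
Position of 7 (5) > position of 3 (4). Must reorder: 7 must now come before 3.
Run Kahn's algorithm (break ties by smallest node id):
  initial in-degrees: [3, 1, 2, 3, 0, 2, 0, 2]
  ready (indeg=0): [4, 6]
  pop 4: indeg[1]->0; indeg[7]->1 | ready=[1, 6] | order so far=[4]
  pop 1: indeg[2]->1; indeg[3]->2; indeg[5]->1 | ready=[6] | order so far=[4, 1]
  pop 6: indeg[0]->2; indeg[2]->0; indeg[7]->0 | ready=[2, 7] | order so far=[4, 1, 6]
  pop 2: indeg[3]->1 | ready=[7] | order so far=[4, 1, 6, 2]
  pop 7: indeg[3]->0; indeg[5]->0 | ready=[3, 5] | order so far=[4, 1, 6, 2, 7]
  pop 3: indeg[0]->1 | ready=[5] | order so far=[4, 1, 6, 2, 7, 3]
  pop 5: indeg[0]->0 | ready=[0] | order so far=[4, 1, 6, 2, 7, 3, 5]
  pop 0: no out-edges | ready=[] | order so far=[4, 1, 6, 2, 7, 3, 5, 0]
  Result: [4, 1, 6, 2, 7, 3, 5, 0]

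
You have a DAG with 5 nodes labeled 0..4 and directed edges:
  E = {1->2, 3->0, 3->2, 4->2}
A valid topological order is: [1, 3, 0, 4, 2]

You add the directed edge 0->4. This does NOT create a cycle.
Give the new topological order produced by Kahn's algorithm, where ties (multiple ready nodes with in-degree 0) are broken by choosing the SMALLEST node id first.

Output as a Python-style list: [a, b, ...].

Old toposort: [1, 3, 0, 4, 2]
Added edge: 0->4
Position of 0 (2) < position of 4 (3). Old order still valid.
Run Kahn's algorithm (break ties by smallest node id):
  initial in-degrees: [1, 0, 3, 0, 1]
  ready (indeg=0): [1, 3]
  pop 1: indeg[2]->2 | ready=[3] | order so far=[1]
  pop 3: indeg[0]->0; indeg[2]->1 | ready=[0] | order so far=[1, 3]
  pop 0: indeg[4]->0 | ready=[4] | order so far=[1, 3, 0]
  pop 4: indeg[2]->0 | ready=[2] | order so far=[1, 3, 0, 4]
  pop 2: no out-edges | ready=[] | order so far=[1, 3, 0, 4, 2]
  Result: [1, 3, 0, 4, 2]

Answer: [1, 3, 0, 4, 2]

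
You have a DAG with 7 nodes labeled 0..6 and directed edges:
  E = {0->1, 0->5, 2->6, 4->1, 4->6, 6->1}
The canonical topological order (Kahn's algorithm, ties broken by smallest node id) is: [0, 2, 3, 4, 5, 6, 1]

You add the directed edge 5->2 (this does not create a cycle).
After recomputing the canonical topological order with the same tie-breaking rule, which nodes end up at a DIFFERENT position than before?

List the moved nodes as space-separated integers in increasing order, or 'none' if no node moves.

Answer: 2 3 4 5

Derivation:
Old toposort: [0, 2, 3, 4, 5, 6, 1]
Added edge 5->2
Recompute Kahn (smallest-id tiebreak):
  initial in-degrees: [0, 3, 1, 0, 0, 1, 2]
  ready (indeg=0): [0, 3, 4]
  pop 0: indeg[1]->2; indeg[5]->0 | ready=[3, 4, 5] | order so far=[0]
  pop 3: no out-edges | ready=[4, 5] | order so far=[0, 3]
  pop 4: indeg[1]->1; indeg[6]->1 | ready=[5] | order so far=[0, 3, 4]
  pop 5: indeg[2]->0 | ready=[2] | order so far=[0, 3, 4, 5]
  pop 2: indeg[6]->0 | ready=[6] | order so far=[0, 3, 4, 5, 2]
  pop 6: indeg[1]->0 | ready=[1] | order so far=[0, 3, 4, 5, 2, 6]
  pop 1: no out-edges | ready=[] | order so far=[0, 3, 4, 5, 2, 6, 1]
New canonical toposort: [0, 3, 4, 5, 2, 6, 1]
Compare positions:
  Node 0: index 0 -> 0 (same)
  Node 1: index 6 -> 6 (same)
  Node 2: index 1 -> 4 (moved)
  Node 3: index 2 -> 1 (moved)
  Node 4: index 3 -> 2 (moved)
  Node 5: index 4 -> 3 (moved)
  Node 6: index 5 -> 5 (same)
Nodes that changed position: 2 3 4 5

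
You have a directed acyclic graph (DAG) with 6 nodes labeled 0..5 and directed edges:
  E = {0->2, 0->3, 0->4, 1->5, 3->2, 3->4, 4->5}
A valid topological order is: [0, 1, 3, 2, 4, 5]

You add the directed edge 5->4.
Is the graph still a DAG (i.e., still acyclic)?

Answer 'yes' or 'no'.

Answer: no

Derivation:
Given toposort: [0, 1, 3, 2, 4, 5]
Position of 5: index 5; position of 4: index 4
New edge 5->4: backward (u after v in old order)
Backward edge: old toposort is now invalid. Check if this creates a cycle.
Does 4 already reach 5? Reachable from 4: [4, 5]. YES -> cycle!
Still a DAG? no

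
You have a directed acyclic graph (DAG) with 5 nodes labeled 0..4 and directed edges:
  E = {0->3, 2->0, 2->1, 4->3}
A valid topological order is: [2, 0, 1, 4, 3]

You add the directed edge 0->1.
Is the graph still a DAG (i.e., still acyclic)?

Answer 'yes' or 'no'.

Answer: yes

Derivation:
Given toposort: [2, 0, 1, 4, 3]
Position of 0: index 1; position of 1: index 2
New edge 0->1: forward
Forward edge: respects the existing order. Still a DAG, same toposort still valid.
Still a DAG? yes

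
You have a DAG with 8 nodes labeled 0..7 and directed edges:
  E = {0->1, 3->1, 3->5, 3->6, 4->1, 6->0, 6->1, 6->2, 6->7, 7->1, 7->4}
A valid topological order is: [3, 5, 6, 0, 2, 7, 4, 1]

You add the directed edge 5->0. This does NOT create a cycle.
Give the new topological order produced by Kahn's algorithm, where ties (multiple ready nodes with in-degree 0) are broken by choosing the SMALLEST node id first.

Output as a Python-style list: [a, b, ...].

Old toposort: [3, 5, 6, 0, 2, 7, 4, 1]
Added edge: 5->0
Position of 5 (1) < position of 0 (3). Old order still valid.
Run Kahn's algorithm (break ties by smallest node id):
  initial in-degrees: [2, 5, 1, 0, 1, 1, 1, 1]
  ready (indeg=0): [3]
  pop 3: indeg[1]->4; indeg[5]->0; indeg[6]->0 | ready=[5, 6] | order so far=[3]
  pop 5: indeg[0]->1 | ready=[6] | order so far=[3, 5]
  pop 6: indeg[0]->0; indeg[1]->3; indeg[2]->0; indeg[7]->0 | ready=[0, 2, 7] | order so far=[3, 5, 6]
  pop 0: indeg[1]->2 | ready=[2, 7] | order so far=[3, 5, 6, 0]
  pop 2: no out-edges | ready=[7] | order so far=[3, 5, 6, 0, 2]
  pop 7: indeg[1]->1; indeg[4]->0 | ready=[4] | order so far=[3, 5, 6, 0, 2, 7]
  pop 4: indeg[1]->0 | ready=[1] | order so far=[3, 5, 6, 0, 2, 7, 4]
  pop 1: no out-edges | ready=[] | order so far=[3, 5, 6, 0, 2, 7, 4, 1]
  Result: [3, 5, 6, 0, 2, 7, 4, 1]

Answer: [3, 5, 6, 0, 2, 7, 4, 1]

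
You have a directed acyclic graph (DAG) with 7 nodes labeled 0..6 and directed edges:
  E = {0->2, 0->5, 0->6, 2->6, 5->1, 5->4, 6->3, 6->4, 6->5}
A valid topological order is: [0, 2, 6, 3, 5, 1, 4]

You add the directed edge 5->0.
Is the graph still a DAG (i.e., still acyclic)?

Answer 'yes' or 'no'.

Answer: no

Derivation:
Given toposort: [0, 2, 6, 3, 5, 1, 4]
Position of 5: index 4; position of 0: index 0
New edge 5->0: backward (u after v in old order)
Backward edge: old toposort is now invalid. Check if this creates a cycle.
Does 0 already reach 5? Reachable from 0: [0, 1, 2, 3, 4, 5, 6]. YES -> cycle!
Still a DAG? no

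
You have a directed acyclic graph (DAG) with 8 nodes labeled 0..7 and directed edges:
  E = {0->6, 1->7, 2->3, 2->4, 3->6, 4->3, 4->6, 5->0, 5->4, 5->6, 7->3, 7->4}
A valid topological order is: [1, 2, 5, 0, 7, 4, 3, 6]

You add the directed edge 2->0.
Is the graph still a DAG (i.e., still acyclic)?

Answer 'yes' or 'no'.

Given toposort: [1, 2, 5, 0, 7, 4, 3, 6]
Position of 2: index 1; position of 0: index 3
New edge 2->0: forward
Forward edge: respects the existing order. Still a DAG, same toposort still valid.
Still a DAG? yes

Answer: yes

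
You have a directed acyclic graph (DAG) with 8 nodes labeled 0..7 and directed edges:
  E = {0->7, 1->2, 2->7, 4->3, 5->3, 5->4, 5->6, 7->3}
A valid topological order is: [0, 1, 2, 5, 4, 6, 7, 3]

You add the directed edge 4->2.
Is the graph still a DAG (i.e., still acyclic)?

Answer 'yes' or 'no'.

Answer: yes

Derivation:
Given toposort: [0, 1, 2, 5, 4, 6, 7, 3]
Position of 4: index 4; position of 2: index 2
New edge 4->2: backward (u after v in old order)
Backward edge: old toposort is now invalid. Check if this creates a cycle.
Does 2 already reach 4? Reachable from 2: [2, 3, 7]. NO -> still a DAG (reorder needed).
Still a DAG? yes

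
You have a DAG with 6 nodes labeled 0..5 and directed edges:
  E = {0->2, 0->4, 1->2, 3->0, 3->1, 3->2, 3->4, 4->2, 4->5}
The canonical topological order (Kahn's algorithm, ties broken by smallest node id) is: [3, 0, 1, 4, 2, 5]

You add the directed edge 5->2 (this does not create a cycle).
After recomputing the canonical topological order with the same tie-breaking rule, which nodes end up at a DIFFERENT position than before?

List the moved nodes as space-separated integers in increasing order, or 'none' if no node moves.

Answer: 2 5

Derivation:
Old toposort: [3, 0, 1, 4, 2, 5]
Added edge 5->2
Recompute Kahn (smallest-id tiebreak):
  initial in-degrees: [1, 1, 5, 0, 2, 1]
  ready (indeg=0): [3]
  pop 3: indeg[0]->0; indeg[1]->0; indeg[2]->4; indeg[4]->1 | ready=[0, 1] | order so far=[3]
  pop 0: indeg[2]->3; indeg[4]->0 | ready=[1, 4] | order so far=[3, 0]
  pop 1: indeg[2]->2 | ready=[4] | order so far=[3, 0, 1]
  pop 4: indeg[2]->1; indeg[5]->0 | ready=[5] | order so far=[3, 0, 1, 4]
  pop 5: indeg[2]->0 | ready=[2] | order so far=[3, 0, 1, 4, 5]
  pop 2: no out-edges | ready=[] | order so far=[3, 0, 1, 4, 5, 2]
New canonical toposort: [3, 0, 1, 4, 5, 2]
Compare positions:
  Node 0: index 1 -> 1 (same)
  Node 1: index 2 -> 2 (same)
  Node 2: index 4 -> 5 (moved)
  Node 3: index 0 -> 0 (same)
  Node 4: index 3 -> 3 (same)
  Node 5: index 5 -> 4 (moved)
Nodes that changed position: 2 5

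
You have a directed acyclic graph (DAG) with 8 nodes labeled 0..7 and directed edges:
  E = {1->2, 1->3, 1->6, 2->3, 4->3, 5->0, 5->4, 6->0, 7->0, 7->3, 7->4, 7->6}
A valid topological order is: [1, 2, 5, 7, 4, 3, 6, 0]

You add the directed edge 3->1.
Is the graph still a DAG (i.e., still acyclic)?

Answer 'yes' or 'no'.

Answer: no

Derivation:
Given toposort: [1, 2, 5, 7, 4, 3, 6, 0]
Position of 3: index 5; position of 1: index 0
New edge 3->1: backward (u after v in old order)
Backward edge: old toposort is now invalid. Check if this creates a cycle.
Does 1 already reach 3? Reachable from 1: [0, 1, 2, 3, 6]. YES -> cycle!
Still a DAG? no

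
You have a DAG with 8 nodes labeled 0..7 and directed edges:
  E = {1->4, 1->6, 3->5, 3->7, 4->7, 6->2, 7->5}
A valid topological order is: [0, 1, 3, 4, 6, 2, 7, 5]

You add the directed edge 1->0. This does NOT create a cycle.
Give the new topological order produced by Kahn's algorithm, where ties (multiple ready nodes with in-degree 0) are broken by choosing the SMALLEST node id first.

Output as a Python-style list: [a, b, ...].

Answer: [1, 0, 3, 4, 6, 2, 7, 5]

Derivation:
Old toposort: [0, 1, 3, 4, 6, 2, 7, 5]
Added edge: 1->0
Position of 1 (1) > position of 0 (0). Must reorder: 1 must now come before 0.
Run Kahn's algorithm (break ties by smallest node id):
  initial in-degrees: [1, 0, 1, 0, 1, 2, 1, 2]
  ready (indeg=0): [1, 3]
  pop 1: indeg[0]->0; indeg[4]->0; indeg[6]->0 | ready=[0, 3, 4, 6] | order so far=[1]
  pop 0: no out-edges | ready=[3, 4, 6] | order so far=[1, 0]
  pop 3: indeg[5]->1; indeg[7]->1 | ready=[4, 6] | order so far=[1, 0, 3]
  pop 4: indeg[7]->0 | ready=[6, 7] | order so far=[1, 0, 3, 4]
  pop 6: indeg[2]->0 | ready=[2, 7] | order so far=[1, 0, 3, 4, 6]
  pop 2: no out-edges | ready=[7] | order so far=[1, 0, 3, 4, 6, 2]
  pop 7: indeg[5]->0 | ready=[5] | order so far=[1, 0, 3, 4, 6, 2, 7]
  pop 5: no out-edges | ready=[] | order so far=[1, 0, 3, 4, 6, 2, 7, 5]
  Result: [1, 0, 3, 4, 6, 2, 7, 5]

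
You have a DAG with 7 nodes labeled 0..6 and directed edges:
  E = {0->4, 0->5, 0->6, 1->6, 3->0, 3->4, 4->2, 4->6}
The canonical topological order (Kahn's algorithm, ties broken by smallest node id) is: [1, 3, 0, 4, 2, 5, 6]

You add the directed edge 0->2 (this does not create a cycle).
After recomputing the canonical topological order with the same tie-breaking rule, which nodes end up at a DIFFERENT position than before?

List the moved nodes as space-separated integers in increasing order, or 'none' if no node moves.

Answer: none

Derivation:
Old toposort: [1, 3, 0, 4, 2, 5, 6]
Added edge 0->2
Recompute Kahn (smallest-id tiebreak):
  initial in-degrees: [1, 0, 2, 0, 2, 1, 3]
  ready (indeg=0): [1, 3]
  pop 1: indeg[6]->2 | ready=[3] | order so far=[1]
  pop 3: indeg[0]->0; indeg[4]->1 | ready=[0] | order so far=[1, 3]
  pop 0: indeg[2]->1; indeg[4]->0; indeg[5]->0; indeg[6]->1 | ready=[4, 5] | order so far=[1, 3, 0]
  pop 4: indeg[2]->0; indeg[6]->0 | ready=[2, 5, 6] | order so far=[1, 3, 0, 4]
  pop 2: no out-edges | ready=[5, 6] | order so far=[1, 3, 0, 4, 2]
  pop 5: no out-edges | ready=[6] | order so far=[1, 3, 0, 4, 2, 5]
  pop 6: no out-edges | ready=[] | order so far=[1, 3, 0, 4, 2, 5, 6]
New canonical toposort: [1, 3, 0, 4, 2, 5, 6]
Compare positions:
  Node 0: index 2 -> 2 (same)
  Node 1: index 0 -> 0 (same)
  Node 2: index 4 -> 4 (same)
  Node 3: index 1 -> 1 (same)
  Node 4: index 3 -> 3 (same)
  Node 5: index 5 -> 5 (same)
  Node 6: index 6 -> 6 (same)
Nodes that changed position: none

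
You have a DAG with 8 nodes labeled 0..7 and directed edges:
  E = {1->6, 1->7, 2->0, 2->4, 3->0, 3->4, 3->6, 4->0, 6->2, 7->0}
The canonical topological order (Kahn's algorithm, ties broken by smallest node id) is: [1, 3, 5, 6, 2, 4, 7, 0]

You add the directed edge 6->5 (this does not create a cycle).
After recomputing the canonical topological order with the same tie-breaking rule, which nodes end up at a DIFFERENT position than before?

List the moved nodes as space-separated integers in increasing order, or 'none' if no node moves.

Old toposort: [1, 3, 5, 6, 2, 4, 7, 0]
Added edge 6->5
Recompute Kahn (smallest-id tiebreak):
  initial in-degrees: [4, 0, 1, 0, 2, 1, 2, 1]
  ready (indeg=0): [1, 3]
  pop 1: indeg[6]->1; indeg[7]->0 | ready=[3, 7] | order so far=[1]
  pop 3: indeg[0]->3; indeg[4]->1; indeg[6]->0 | ready=[6, 7] | order so far=[1, 3]
  pop 6: indeg[2]->0; indeg[5]->0 | ready=[2, 5, 7] | order so far=[1, 3, 6]
  pop 2: indeg[0]->2; indeg[4]->0 | ready=[4, 5, 7] | order so far=[1, 3, 6, 2]
  pop 4: indeg[0]->1 | ready=[5, 7] | order so far=[1, 3, 6, 2, 4]
  pop 5: no out-edges | ready=[7] | order so far=[1, 3, 6, 2, 4, 5]
  pop 7: indeg[0]->0 | ready=[0] | order so far=[1, 3, 6, 2, 4, 5, 7]
  pop 0: no out-edges | ready=[] | order so far=[1, 3, 6, 2, 4, 5, 7, 0]
New canonical toposort: [1, 3, 6, 2, 4, 5, 7, 0]
Compare positions:
  Node 0: index 7 -> 7 (same)
  Node 1: index 0 -> 0 (same)
  Node 2: index 4 -> 3 (moved)
  Node 3: index 1 -> 1 (same)
  Node 4: index 5 -> 4 (moved)
  Node 5: index 2 -> 5 (moved)
  Node 6: index 3 -> 2 (moved)
  Node 7: index 6 -> 6 (same)
Nodes that changed position: 2 4 5 6

Answer: 2 4 5 6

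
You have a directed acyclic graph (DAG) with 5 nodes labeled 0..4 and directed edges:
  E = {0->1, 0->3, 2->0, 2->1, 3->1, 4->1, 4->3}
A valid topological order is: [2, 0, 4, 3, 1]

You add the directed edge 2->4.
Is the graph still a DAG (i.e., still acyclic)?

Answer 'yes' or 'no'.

Given toposort: [2, 0, 4, 3, 1]
Position of 2: index 0; position of 4: index 2
New edge 2->4: forward
Forward edge: respects the existing order. Still a DAG, same toposort still valid.
Still a DAG? yes

Answer: yes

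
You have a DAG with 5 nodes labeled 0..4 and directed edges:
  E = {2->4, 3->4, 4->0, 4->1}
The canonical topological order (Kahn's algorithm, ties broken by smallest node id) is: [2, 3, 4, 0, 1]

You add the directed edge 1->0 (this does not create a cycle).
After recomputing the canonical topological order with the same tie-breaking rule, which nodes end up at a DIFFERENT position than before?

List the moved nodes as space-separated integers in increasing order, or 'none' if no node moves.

Answer: 0 1

Derivation:
Old toposort: [2, 3, 4, 0, 1]
Added edge 1->0
Recompute Kahn (smallest-id tiebreak):
  initial in-degrees: [2, 1, 0, 0, 2]
  ready (indeg=0): [2, 3]
  pop 2: indeg[4]->1 | ready=[3] | order so far=[2]
  pop 3: indeg[4]->0 | ready=[4] | order so far=[2, 3]
  pop 4: indeg[0]->1; indeg[1]->0 | ready=[1] | order so far=[2, 3, 4]
  pop 1: indeg[0]->0 | ready=[0] | order so far=[2, 3, 4, 1]
  pop 0: no out-edges | ready=[] | order so far=[2, 3, 4, 1, 0]
New canonical toposort: [2, 3, 4, 1, 0]
Compare positions:
  Node 0: index 3 -> 4 (moved)
  Node 1: index 4 -> 3 (moved)
  Node 2: index 0 -> 0 (same)
  Node 3: index 1 -> 1 (same)
  Node 4: index 2 -> 2 (same)
Nodes that changed position: 0 1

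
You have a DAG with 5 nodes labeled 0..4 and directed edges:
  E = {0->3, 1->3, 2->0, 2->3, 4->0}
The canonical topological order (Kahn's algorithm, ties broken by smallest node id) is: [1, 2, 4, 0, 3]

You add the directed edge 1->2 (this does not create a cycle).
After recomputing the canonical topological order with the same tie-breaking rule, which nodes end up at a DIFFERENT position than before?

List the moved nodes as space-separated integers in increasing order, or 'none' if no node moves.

Old toposort: [1, 2, 4, 0, 3]
Added edge 1->2
Recompute Kahn (smallest-id tiebreak):
  initial in-degrees: [2, 0, 1, 3, 0]
  ready (indeg=0): [1, 4]
  pop 1: indeg[2]->0; indeg[3]->2 | ready=[2, 4] | order so far=[1]
  pop 2: indeg[0]->1; indeg[3]->1 | ready=[4] | order so far=[1, 2]
  pop 4: indeg[0]->0 | ready=[0] | order so far=[1, 2, 4]
  pop 0: indeg[3]->0 | ready=[3] | order so far=[1, 2, 4, 0]
  pop 3: no out-edges | ready=[] | order so far=[1, 2, 4, 0, 3]
New canonical toposort: [1, 2, 4, 0, 3]
Compare positions:
  Node 0: index 3 -> 3 (same)
  Node 1: index 0 -> 0 (same)
  Node 2: index 1 -> 1 (same)
  Node 3: index 4 -> 4 (same)
  Node 4: index 2 -> 2 (same)
Nodes that changed position: none

Answer: none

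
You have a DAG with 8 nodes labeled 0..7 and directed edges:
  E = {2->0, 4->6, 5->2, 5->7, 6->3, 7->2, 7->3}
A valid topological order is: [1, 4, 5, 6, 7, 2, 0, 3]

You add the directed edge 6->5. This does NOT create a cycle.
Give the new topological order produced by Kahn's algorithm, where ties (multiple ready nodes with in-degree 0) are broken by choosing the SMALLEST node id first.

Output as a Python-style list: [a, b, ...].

Old toposort: [1, 4, 5, 6, 7, 2, 0, 3]
Added edge: 6->5
Position of 6 (3) > position of 5 (2). Must reorder: 6 must now come before 5.
Run Kahn's algorithm (break ties by smallest node id):
  initial in-degrees: [1, 0, 2, 2, 0, 1, 1, 1]
  ready (indeg=0): [1, 4]
  pop 1: no out-edges | ready=[4] | order so far=[1]
  pop 4: indeg[6]->0 | ready=[6] | order so far=[1, 4]
  pop 6: indeg[3]->1; indeg[5]->0 | ready=[5] | order so far=[1, 4, 6]
  pop 5: indeg[2]->1; indeg[7]->0 | ready=[7] | order so far=[1, 4, 6, 5]
  pop 7: indeg[2]->0; indeg[3]->0 | ready=[2, 3] | order so far=[1, 4, 6, 5, 7]
  pop 2: indeg[0]->0 | ready=[0, 3] | order so far=[1, 4, 6, 5, 7, 2]
  pop 0: no out-edges | ready=[3] | order so far=[1, 4, 6, 5, 7, 2, 0]
  pop 3: no out-edges | ready=[] | order so far=[1, 4, 6, 5, 7, 2, 0, 3]
  Result: [1, 4, 6, 5, 7, 2, 0, 3]

Answer: [1, 4, 6, 5, 7, 2, 0, 3]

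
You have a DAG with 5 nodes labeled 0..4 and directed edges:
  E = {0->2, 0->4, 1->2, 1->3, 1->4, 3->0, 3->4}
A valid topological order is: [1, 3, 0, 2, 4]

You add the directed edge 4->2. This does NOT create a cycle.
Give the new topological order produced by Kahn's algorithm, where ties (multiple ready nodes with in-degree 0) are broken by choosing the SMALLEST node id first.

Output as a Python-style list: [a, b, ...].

Answer: [1, 3, 0, 4, 2]

Derivation:
Old toposort: [1, 3, 0, 2, 4]
Added edge: 4->2
Position of 4 (4) > position of 2 (3). Must reorder: 4 must now come before 2.
Run Kahn's algorithm (break ties by smallest node id):
  initial in-degrees: [1, 0, 3, 1, 3]
  ready (indeg=0): [1]
  pop 1: indeg[2]->2; indeg[3]->0; indeg[4]->2 | ready=[3] | order so far=[1]
  pop 3: indeg[0]->0; indeg[4]->1 | ready=[0] | order so far=[1, 3]
  pop 0: indeg[2]->1; indeg[4]->0 | ready=[4] | order so far=[1, 3, 0]
  pop 4: indeg[2]->0 | ready=[2] | order so far=[1, 3, 0, 4]
  pop 2: no out-edges | ready=[] | order so far=[1, 3, 0, 4, 2]
  Result: [1, 3, 0, 4, 2]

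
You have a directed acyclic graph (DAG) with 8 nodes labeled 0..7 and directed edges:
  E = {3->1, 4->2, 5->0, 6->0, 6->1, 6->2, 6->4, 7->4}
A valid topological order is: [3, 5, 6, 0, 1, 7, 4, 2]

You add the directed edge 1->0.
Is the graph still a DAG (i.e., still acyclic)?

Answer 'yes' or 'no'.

Answer: yes

Derivation:
Given toposort: [3, 5, 6, 0, 1, 7, 4, 2]
Position of 1: index 4; position of 0: index 3
New edge 1->0: backward (u after v in old order)
Backward edge: old toposort is now invalid. Check if this creates a cycle.
Does 0 already reach 1? Reachable from 0: [0]. NO -> still a DAG (reorder needed).
Still a DAG? yes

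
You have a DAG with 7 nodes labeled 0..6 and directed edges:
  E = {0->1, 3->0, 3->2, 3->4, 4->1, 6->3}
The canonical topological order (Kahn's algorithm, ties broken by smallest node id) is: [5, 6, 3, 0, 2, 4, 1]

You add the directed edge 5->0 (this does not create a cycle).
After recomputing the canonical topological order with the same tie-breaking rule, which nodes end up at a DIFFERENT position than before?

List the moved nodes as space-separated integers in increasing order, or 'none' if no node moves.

Old toposort: [5, 6, 3, 0, 2, 4, 1]
Added edge 5->0
Recompute Kahn (smallest-id tiebreak):
  initial in-degrees: [2, 2, 1, 1, 1, 0, 0]
  ready (indeg=0): [5, 6]
  pop 5: indeg[0]->1 | ready=[6] | order so far=[5]
  pop 6: indeg[3]->0 | ready=[3] | order so far=[5, 6]
  pop 3: indeg[0]->0; indeg[2]->0; indeg[4]->0 | ready=[0, 2, 4] | order so far=[5, 6, 3]
  pop 0: indeg[1]->1 | ready=[2, 4] | order so far=[5, 6, 3, 0]
  pop 2: no out-edges | ready=[4] | order so far=[5, 6, 3, 0, 2]
  pop 4: indeg[1]->0 | ready=[1] | order so far=[5, 6, 3, 0, 2, 4]
  pop 1: no out-edges | ready=[] | order so far=[5, 6, 3, 0, 2, 4, 1]
New canonical toposort: [5, 6, 3, 0, 2, 4, 1]
Compare positions:
  Node 0: index 3 -> 3 (same)
  Node 1: index 6 -> 6 (same)
  Node 2: index 4 -> 4 (same)
  Node 3: index 2 -> 2 (same)
  Node 4: index 5 -> 5 (same)
  Node 5: index 0 -> 0 (same)
  Node 6: index 1 -> 1 (same)
Nodes that changed position: none

Answer: none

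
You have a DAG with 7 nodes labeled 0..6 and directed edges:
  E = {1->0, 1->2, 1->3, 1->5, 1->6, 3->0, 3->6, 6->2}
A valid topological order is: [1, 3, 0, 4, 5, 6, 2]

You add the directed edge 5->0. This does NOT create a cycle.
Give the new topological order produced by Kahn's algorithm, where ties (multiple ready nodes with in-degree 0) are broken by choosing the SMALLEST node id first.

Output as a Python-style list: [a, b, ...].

Answer: [1, 3, 4, 5, 0, 6, 2]

Derivation:
Old toposort: [1, 3, 0, 4, 5, 6, 2]
Added edge: 5->0
Position of 5 (4) > position of 0 (2). Must reorder: 5 must now come before 0.
Run Kahn's algorithm (break ties by smallest node id):
  initial in-degrees: [3, 0, 2, 1, 0, 1, 2]
  ready (indeg=0): [1, 4]
  pop 1: indeg[0]->2; indeg[2]->1; indeg[3]->0; indeg[5]->0; indeg[6]->1 | ready=[3, 4, 5] | order so far=[1]
  pop 3: indeg[0]->1; indeg[6]->0 | ready=[4, 5, 6] | order so far=[1, 3]
  pop 4: no out-edges | ready=[5, 6] | order so far=[1, 3, 4]
  pop 5: indeg[0]->0 | ready=[0, 6] | order so far=[1, 3, 4, 5]
  pop 0: no out-edges | ready=[6] | order so far=[1, 3, 4, 5, 0]
  pop 6: indeg[2]->0 | ready=[2] | order so far=[1, 3, 4, 5, 0, 6]
  pop 2: no out-edges | ready=[] | order so far=[1, 3, 4, 5, 0, 6, 2]
  Result: [1, 3, 4, 5, 0, 6, 2]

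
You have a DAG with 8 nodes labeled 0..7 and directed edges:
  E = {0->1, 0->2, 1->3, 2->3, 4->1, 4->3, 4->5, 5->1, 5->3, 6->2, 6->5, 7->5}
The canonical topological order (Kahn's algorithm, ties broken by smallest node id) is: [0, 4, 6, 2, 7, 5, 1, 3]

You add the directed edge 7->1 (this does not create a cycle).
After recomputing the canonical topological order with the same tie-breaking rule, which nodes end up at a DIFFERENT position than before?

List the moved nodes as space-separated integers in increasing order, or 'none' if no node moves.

Old toposort: [0, 4, 6, 2, 7, 5, 1, 3]
Added edge 7->1
Recompute Kahn (smallest-id tiebreak):
  initial in-degrees: [0, 4, 2, 4, 0, 3, 0, 0]
  ready (indeg=0): [0, 4, 6, 7]
  pop 0: indeg[1]->3; indeg[2]->1 | ready=[4, 6, 7] | order so far=[0]
  pop 4: indeg[1]->2; indeg[3]->3; indeg[5]->2 | ready=[6, 7] | order so far=[0, 4]
  pop 6: indeg[2]->0; indeg[5]->1 | ready=[2, 7] | order so far=[0, 4, 6]
  pop 2: indeg[3]->2 | ready=[7] | order so far=[0, 4, 6, 2]
  pop 7: indeg[1]->1; indeg[5]->0 | ready=[5] | order so far=[0, 4, 6, 2, 7]
  pop 5: indeg[1]->0; indeg[3]->1 | ready=[1] | order so far=[0, 4, 6, 2, 7, 5]
  pop 1: indeg[3]->0 | ready=[3] | order so far=[0, 4, 6, 2, 7, 5, 1]
  pop 3: no out-edges | ready=[] | order so far=[0, 4, 6, 2, 7, 5, 1, 3]
New canonical toposort: [0, 4, 6, 2, 7, 5, 1, 3]
Compare positions:
  Node 0: index 0 -> 0 (same)
  Node 1: index 6 -> 6 (same)
  Node 2: index 3 -> 3 (same)
  Node 3: index 7 -> 7 (same)
  Node 4: index 1 -> 1 (same)
  Node 5: index 5 -> 5 (same)
  Node 6: index 2 -> 2 (same)
  Node 7: index 4 -> 4 (same)
Nodes that changed position: none

Answer: none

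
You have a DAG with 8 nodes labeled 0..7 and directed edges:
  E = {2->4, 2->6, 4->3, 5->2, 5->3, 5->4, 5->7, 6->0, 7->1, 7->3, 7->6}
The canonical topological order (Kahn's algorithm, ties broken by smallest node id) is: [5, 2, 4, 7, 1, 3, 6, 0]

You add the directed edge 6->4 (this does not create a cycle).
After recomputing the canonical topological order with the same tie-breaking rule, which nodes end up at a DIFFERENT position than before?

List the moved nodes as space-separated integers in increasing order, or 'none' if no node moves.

Old toposort: [5, 2, 4, 7, 1, 3, 6, 0]
Added edge 6->4
Recompute Kahn (smallest-id tiebreak):
  initial in-degrees: [1, 1, 1, 3, 3, 0, 2, 1]
  ready (indeg=0): [5]
  pop 5: indeg[2]->0; indeg[3]->2; indeg[4]->2; indeg[7]->0 | ready=[2, 7] | order so far=[5]
  pop 2: indeg[4]->1; indeg[6]->1 | ready=[7] | order so far=[5, 2]
  pop 7: indeg[1]->0; indeg[3]->1; indeg[6]->0 | ready=[1, 6] | order so far=[5, 2, 7]
  pop 1: no out-edges | ready=[6] | order so far=[5, 2, 7, 1]
  pop 6: indeg[0]->0; indeg[4]->0 | ready=[0, 4] | order so far=[5, 2, 7, 1, 6]
  pop 0: no out-edges | ready=[4] | order so far=[5, 2, 7, 1, 6, 0]
  pop 4: indeg[3]->0 | ready=[3] | order so far=[5, 2, 7, 1, 6, 0, 4]
  pop 3: no out-edges | ready=[] | order so far=[5, 2, 7, 1, 6, 0, 4, 3]
New canonical toposort: [5, 2, 7, 1, 6, 0, 4, 3]
Compare positions:
  Node 0: index 7 -> 5 (moved)
  Node 1: index 4 -> 3 (moved)
  Node 2: index 1 -> 1 (same)
  Node 3: index 5 -> 7 (moved)
  Node 4: index 2 -> 6 (moved)
  Node 5: index 0 -> 0 (same)
  Node 6: index 6 -> 4 (moved)
  Node 7: index 3 -> 2 (moved)
Nodes that changed position: 0 1 3 4 6 7

Answer: 0 1 3 4 6 7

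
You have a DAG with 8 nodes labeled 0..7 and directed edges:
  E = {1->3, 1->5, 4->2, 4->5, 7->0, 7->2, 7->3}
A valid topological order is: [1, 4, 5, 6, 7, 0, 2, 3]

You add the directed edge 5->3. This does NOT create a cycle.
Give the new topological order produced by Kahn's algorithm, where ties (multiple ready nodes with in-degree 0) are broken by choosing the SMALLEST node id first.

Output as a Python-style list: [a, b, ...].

Old toposort: [1, 4, 5, 6, 7, 0, 2, 3]
Added edge: 5->3
Position of 5 (2) < position of 3 (7). Old order still valid.
Run Kahn's algorithm (break ties by smallest node id):
  initial in-degrees: [1, 0, 2, 3, 0, 2, 0, 0]
  ready (indeg=0): [1, 4, 6, 7]
  pop 1: indeg[3]->2; indeg[5]->1 | ready=[4, 6, 7] | order so far=[1]
  pop 4: indeg[2]->1; indeg[5]->0 | ready=[5, 6, 7] | order so far=[1, 4]
  pop 5: indeg[3]->1 | ready=[6, 7] | order so far=[1, 4, 5]
  pop 6: no out-edges | ready=[7] | order so far=[1, 4, 5, 6]
  pop 7: indeg[0]->0; indeg[2]->0; indeg[3]->0 | ready=[0, 2, 3] | order so far=[1, 4, 5, 6, 7]
  pop 0: no out-edges | ready=[2, 3] | order so far=[1, 4, 5, 6, 7, 0]
  pop 2: no out-edges | ready=[3] | order so far=[1, 4, 5, 6, 7, 0, 2]
  pop 3: no out-edges | ready=[] | order so far=[1, 4, 5, 6, 7, 0, 2, 3]
  Result: [1, 4, 5, 6, 7, 0, 2, 3]

Answer: [1, 4, 5, 6, 7, 0, 2, 3]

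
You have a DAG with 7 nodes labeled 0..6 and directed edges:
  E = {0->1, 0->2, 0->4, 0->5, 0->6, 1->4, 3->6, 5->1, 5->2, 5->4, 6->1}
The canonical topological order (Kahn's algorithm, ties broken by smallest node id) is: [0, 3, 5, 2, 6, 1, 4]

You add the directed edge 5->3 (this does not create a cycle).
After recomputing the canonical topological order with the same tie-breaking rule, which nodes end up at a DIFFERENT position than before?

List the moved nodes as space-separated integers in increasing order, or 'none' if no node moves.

Old toposort: [0, 3, 5, 2, 6, 1, 4]
Added edge 5->3
Recompute Kahn (smallest-id tiebreak):
  initial in-degrees: [0, 3, 2, 1, 3, 1, 2]
  ready (indeg=0): [0]
  pop 0: indeg[1]->2; indeg[2]->1; indeg[4]->2; indeg[5]->0; indeg[6]->1 | ready=[5] | order so far=[0]
  pop 5: indeg[1]->1; indeg[2]->0; indeg[3]->0; indeg[4]->1 | ready=[2, 3] | order so far=[0, 5]
  pop 2: no out-edges | ready=[3] | order so far=[0, 5, 2]
  pop 3: indeg[6]->0 | ready=[6] | order so far=[0, 5, 2, 3]
  pop 6: indeg[1]->0 | ready=[1] | order so far=[0, 5, 2, 3, 6]
  pop 1: indeg[4]->0 | ready=[4] | order so far=[0, 5, 2, 3, 6, 1]
  pop 4: no out-edges | ready=[] | order so far=[0, 5, 2, 3, 6, 1, 4]
New canonical toposort: [0, 5, 2, 3, 6, 1, 4]
Compare positions:
  Node 0: index 0 -> 0 (same)
  Node 1: index 5 -> 5 (same)
  Node 2: index 3 -> 2 (moved)
  Node 3: index 1 -> 3 (moved)
  Node 4: index 6 -> 6 (same)
  Node 5: index 2 -> 1 (moved)
  Node 6: index 4 -> 4 (same)
Nodes that changed position: 2 3 5

Answer: 2 3 5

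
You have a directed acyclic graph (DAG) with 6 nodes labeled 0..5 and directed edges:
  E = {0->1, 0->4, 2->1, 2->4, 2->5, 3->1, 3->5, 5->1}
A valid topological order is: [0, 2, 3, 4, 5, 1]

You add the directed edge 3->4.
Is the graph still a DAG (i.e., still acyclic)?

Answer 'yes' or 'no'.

Given toposort: [0, 2, 3, 4, 5, 1]
Position of 3: index 2; position of 4: index 3
New edge 3->4: forward
Forward edge: respects the existing order. Still a DAG, same toposort still valid.
Still a DAG? yes

Answer: yes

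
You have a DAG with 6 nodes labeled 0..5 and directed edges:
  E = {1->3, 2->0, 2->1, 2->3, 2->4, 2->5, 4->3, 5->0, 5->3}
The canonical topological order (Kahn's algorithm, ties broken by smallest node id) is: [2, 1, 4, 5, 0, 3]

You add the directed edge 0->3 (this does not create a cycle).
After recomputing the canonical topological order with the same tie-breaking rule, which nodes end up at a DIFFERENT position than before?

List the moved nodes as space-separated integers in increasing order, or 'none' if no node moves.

Answer: none

Derivation:
Old toposort: [2, 1, 4, 5, 0, 3]
Added edge 0->3
Recompute Kahn (smallest-id tiebreak):
  initial in-degrees: [2, 1, 0, 5, 1, 1]
  ready (indeg=0): [2]
  pop 2: indeg[0]->1; indeg[1]->0; indeg[3]->4; indeg[4]->0; indeg[5]->0 | ready=[1, 4, 5] | order so far=[2]
  pop 1: indeg[3]->3 | ready=[4, 5] | order so far=[2, 1]
  pop 4: indeg[3]->2 | ready=[5] | order so far=[2, 1, 4]
  pop 5: indeg[0]->0; indeg[3]->1 | ready=[0] | order so far=[2, 1, 4, 5]
  pop 0: indeg[3]->0 | ready=[3] | order so far=[2, 1, 4, 5, 0]
  pop 3: no out-edges | ready=[] | order so far=[2, 1, 4, 5, 0, 3]
New canonical toposort: [2, 1, 4, 5, 0, 3]
Compare positions:
  Node 0: index 4 -> 4 (same)
  Node 1: index 1 -> 1 (same)
  Node 2: index 0 -> 0 (same)
  Node 3: index 5 -> 5 (same)
  Node 4: index 2 -> 2 (same)
  Node 5: index 3 -> 3 (same)
Nodes that changed position: none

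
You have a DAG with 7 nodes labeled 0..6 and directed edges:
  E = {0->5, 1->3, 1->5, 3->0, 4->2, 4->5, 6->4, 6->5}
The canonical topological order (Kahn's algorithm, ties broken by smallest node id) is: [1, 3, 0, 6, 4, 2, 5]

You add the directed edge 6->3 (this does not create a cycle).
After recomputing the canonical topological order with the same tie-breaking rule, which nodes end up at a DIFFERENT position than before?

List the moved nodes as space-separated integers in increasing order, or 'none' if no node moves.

Answer: 0 3 6

Derivation:
Old toposort: [1, 3, 0, 6, 4, 2, 5]
Added edge 6->3
Recompute Kahn (smallest-id tiebreak):
  initial in-degrees: [1, 0, 1, 2, 1, 4, 0]
  ready (indeg=0): [1, 6]
  pop 1: indeg[3]->1; indeg[5]->3 | ready=[6] | order so far=[1]
  pop 6: indeg[3]->0; indeg[4]->0; indeg[5]->2 | ready=[3, 4] | order so far=[1, 6]
  pop 3: indeg[0]->0 | ready=[0, 4] | order so far=[1, 6, 3]
  pop 0: indeg[5]->1 | ready=[4] | order so far=[1, 6, 3, 0]
  pop 4: indeg[2]->0; indeg[5]->0 | ready=[2, 5] | order so far=[1, 6, 3, 0, 4]
  pop 2: no out-edges | ready=[5] | order so far=[1, 6, 3, 0, 4, 2]
  pop 5: no out-edges | ready=[] | order so far=[1, 6, 3, 0, 4, 2, 5]
New canonical toposort: [1, 6, 3, 0, 4, 2, 5]
Compare positions:
  Node 0: index 2 -> 3 (moved)
  Node 1: index 0 -> 0 (same)
  Node 2: index 5 -> 5 (same)
  Node 3: index 1 -> 2 (moved)
  Node 4: index 4 -> 4 (same)
  Node 5: index 6 -> 6 (same)
  Node 6: index 3 -> 1 (moved)
Nodes that changed position: 0 3 6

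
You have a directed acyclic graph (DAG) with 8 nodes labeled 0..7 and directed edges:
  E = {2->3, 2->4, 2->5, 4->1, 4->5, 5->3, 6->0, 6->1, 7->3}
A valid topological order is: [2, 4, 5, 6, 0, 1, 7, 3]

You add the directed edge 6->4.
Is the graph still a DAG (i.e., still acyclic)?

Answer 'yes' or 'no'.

Given toposort: [2, 4, 5, 6, 0, 1, 7, 3]
Position of 6: index 3; position of 4: index 1
New edge 6->4: backward (u after v in old order)
Backward edge: old toposort is now invalid. Check if this creates a cycle.
Does 4 already reach 6? Reachable from 4: [1, 3, 4, 5]. NO -> still a DAG (reorder needed).
Still a DAG? yes

Answer: yes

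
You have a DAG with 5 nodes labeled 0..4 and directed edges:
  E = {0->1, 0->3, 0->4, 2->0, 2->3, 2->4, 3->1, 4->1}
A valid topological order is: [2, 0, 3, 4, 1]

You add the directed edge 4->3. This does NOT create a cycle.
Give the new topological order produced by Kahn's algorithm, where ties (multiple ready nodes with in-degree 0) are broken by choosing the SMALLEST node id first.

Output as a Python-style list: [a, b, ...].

Answer: [2, 0, 4, 3, 1]

Derivation:
Old toposort: [2, 0, 3, 4, 1]
Added edge: 4->3
Position of 4 (3) > position of 3 (2). Must reorder: 4 must now come before 3.
Run Kahn's algorithm (break ties by smallest node id):
  initial in-degrees: [1, 3, 0, 3, 2]
  ready (indeg=0): [2]
  pop 2: indeg[0]->0; indeg[3]->2; indeg[4]->1 | ready=[0] | order so far=[2]
  pop 0: indeg[1]->2; indeg[3]->1; indeg[4]->0 | ready=[4] | order so far=[2, 0]
  pop 4: indeg[1]->1; indeg[3]->0 | ready=[3] | order so far=[2, 0, 4]
  pop 3: indeg[1]->0 | ready=[1] | order so far=[2, 0, 4, 3]
  pop 1: no out-edges | ready=[] | order so far=[2, 0, 4, 3, 1]
  Result: [2, 0, 4, 3, 1]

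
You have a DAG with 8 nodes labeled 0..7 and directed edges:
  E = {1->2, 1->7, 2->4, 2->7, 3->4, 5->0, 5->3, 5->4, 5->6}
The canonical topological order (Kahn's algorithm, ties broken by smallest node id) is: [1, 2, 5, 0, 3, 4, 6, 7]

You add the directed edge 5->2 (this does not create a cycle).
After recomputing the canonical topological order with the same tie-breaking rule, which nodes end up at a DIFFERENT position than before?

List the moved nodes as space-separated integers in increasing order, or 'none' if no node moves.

Answer: 0 2 5

Derivation:
Old toposort: [1, 2, 5, 0, 3, 4, 6, 7]
Added edge 5->2
Recompute Kahn (smallest-id tiebreak):
  initial in-degrees: [1, 0, 2, 1, 3, 0, 1, 2]
  ready (indeg=0): [1, 5]
  pop 1: indeg[2]->1; indeg[7]->1 | ready=[5] | order so far=[1]
  pop 5: indeg[0]->0; indeg[2]->0; indeg[3]->0; indeg[4]->2; indeg[6]->0 | ready=[0, 2, 3, 6] | order so far=[1, 5]
  pop 0: no out-edges | ready=[2, 3, 6] | order so far=[1, 5, 0]
  pop 2: indeg[4]->1; indeg[7]->0 | ready=[3, 6, 7] | order so far=[1, 5, 0, 2]
  pop 3: indeg[4]->0 | ready=[4, 6, 7] | order so far=[1, 5, 0, 2, 3]
  pop 4: no out-edges | ready=[6, 7] | order so far=[1, 5, 0, 2, 3, 4]
  pop 6: no out-edges | ready=[7] | order so far=[1, 5, 0, 2, 3, 4, 6]
  pop 7: no out-edges | ready=[] | order so far=[1, 5, 0, 2, 3, 4, 6, 7]
New canonical toposort: [1, 5, 0, 2, 3, 4, 6, 7]
Compare positions:
  Node 0: index 3 -> 2 (moved)
  Node 1: index 0 -> 0 (same)
  Node 2: index 1 -> 3 (moved)
  Node 3: index 4 -> 4 (same)
  Node 4: index 5 -> 5 (same)
  Node 5: index 2 -> 1 (moved)
  Node 6: index 6 -> 6 (same)
  Node 7: index 7 -> 7 (same)
Nodes that changed position: 0 2 5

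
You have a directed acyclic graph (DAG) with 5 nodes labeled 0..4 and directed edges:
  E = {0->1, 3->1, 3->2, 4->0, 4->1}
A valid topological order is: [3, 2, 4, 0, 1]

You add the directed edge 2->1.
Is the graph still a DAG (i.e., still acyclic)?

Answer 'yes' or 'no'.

Given toposort: [3, 2, 4, 0, 1]
Position of 2: index 1; position of 1: index 4
New edge 2->1: forward
Forward edge: respects the existing order. Still a DAG, same toposort still valid.
Still a DAG? yes

Answer: yes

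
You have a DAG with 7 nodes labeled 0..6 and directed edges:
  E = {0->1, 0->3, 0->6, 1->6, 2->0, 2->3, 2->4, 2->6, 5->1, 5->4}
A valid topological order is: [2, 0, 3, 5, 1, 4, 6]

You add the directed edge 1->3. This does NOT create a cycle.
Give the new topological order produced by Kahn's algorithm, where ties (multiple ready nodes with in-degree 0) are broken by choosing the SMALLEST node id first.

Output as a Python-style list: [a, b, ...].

Answer: [2, 0, 5, 1, 3, 4, 6]

Derivation:
Old toposort: [2, 0, 3, 5, 1, 4, 6]
Added edge: 1->3
Position of 1 (4) > position of 3 (2). Must reorder: 1 must now come before 3.
Run Kahn's algorithm (break ties by smallest node id):
  initial in-degrees: [1, 2, 0, 3, 2, 0, 3]
  ready (indeg=0): [2, 5]
  pop 2: indeg[0]->0; indeg[3]->2; indeg[4]->1; indeg[6]->2 | ready=[0, 5] | order so far=[2]
  pop 0: indeg[1]->1; indeg[3]->1; indeg[6]->1 | ready=[5] | order so far=[2, 0]
  pop 5: indeg[1]->0; indeg[4]->0 | ready=[1, 4] | order so far=[2, 0, 5]
  pop 1: indeg[3]->0; indeg[6]->0 | ready=[3, 4, 6] | order so far=[2, 0, 5, 1]
  pop 3: no out-edges | ready=[4, 6] | order so far=[2, 0, 5, 1, 3]
  pop 4: no out-edges | ready=[6] | order so far=[2, 0, 5, 1, 3, 4]
  pop 6: no out-edges | ready=[] | order so far=[2, 0, 5, 1, 3, 4, 6]
  Result: [2, 0, 5, 1, 3, 4, 6]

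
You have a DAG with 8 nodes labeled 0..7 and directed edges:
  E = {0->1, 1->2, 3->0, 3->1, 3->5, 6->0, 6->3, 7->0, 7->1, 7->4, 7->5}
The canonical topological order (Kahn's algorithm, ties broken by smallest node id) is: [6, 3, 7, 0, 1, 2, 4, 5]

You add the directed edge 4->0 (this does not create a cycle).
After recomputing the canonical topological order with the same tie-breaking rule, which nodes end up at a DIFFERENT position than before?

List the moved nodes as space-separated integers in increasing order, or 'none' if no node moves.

Old toposort: [6, 3, 7, 0, 1, 2, 4, 5]
Added edge 4->0
Recompute Kahn (smallest-id tiebreak):
  initial in-degrees: [4, 3, 1, 1, 1, 2, 0, 0]
  ready (indeg=0): [6, 7]
  pop 6: indeg[0]->3; indeg[3]->0 | ready=[3, 7] | order so far=[6]
  pop 3: indeg[0]->2; indeg[1]->2; indeg[5]->1 | ready=[7] | order so far=[6, 3]
  pop 7: indeg[0]->1; indeg[1]->1; indeg[4]->0; indeg[5]->0 | ready=[4, 5] | order so far=[6, 3, 7]
  pop 4: indeg[0]->0 | ready=[0, 5] | order so far=[6, 3, 7, 4]
  pop 0: indeg[1]->0 | ready=[1, 5] | order so far=[6, 3, 7, 4, 0]
  pop 1: indeg[2]->0 | ready=[2, 5] | order so far=[6, 3, 7, 4, 0, 1]
  pop 2: no out-edges | ready=[5] | order so far=[6, 3, 7, 4, 0, 1, 2]
  pop 5: no out-edges | ready=[] | order so far=[6, 3, 7, 4, 0, 1, 2, 5]
New canonical toposort: [6, 3, 7, 4, 0, 1, 2, 5]
Compare positions:
  Node 0: index 3 -> 4 (moved)
  Node 1: index 4 -> 5 (moved)
  Node 2: index 5 -> 6 (moved)
  Node 3: index 1 -> 1 (same)
  Node 4: index 6 -> 3 (moved)
  Node 5: index 7 -> 7 (same)
  Node 6: index 0 -> 0 (same)
  Node 7: index 2 -> 2 (same)
Nodes that changed position: 0 1 2 4

Answer: 0 1 2 4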